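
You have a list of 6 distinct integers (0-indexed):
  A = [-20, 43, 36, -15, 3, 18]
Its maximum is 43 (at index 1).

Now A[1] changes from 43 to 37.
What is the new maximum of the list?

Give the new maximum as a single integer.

Old max = 43 (at index 1)
Change: A[1] 43 -> 37
Changed element WAS the max -> may need rescan.
  Max of remaining elements: 36
  New max = max(37, 36) = 37

Answer: 37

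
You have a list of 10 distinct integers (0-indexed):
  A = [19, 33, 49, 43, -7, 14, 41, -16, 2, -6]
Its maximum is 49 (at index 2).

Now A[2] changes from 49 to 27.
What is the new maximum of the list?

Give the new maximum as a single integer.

Answer: 43

Derivation:
Old max = 49 (at index 2)
Change: A[2] 49 -> 27
Changed element WAS the max -> may need rescan.
  Max of remaining elements: 43
  New max = max(27, 43) = 43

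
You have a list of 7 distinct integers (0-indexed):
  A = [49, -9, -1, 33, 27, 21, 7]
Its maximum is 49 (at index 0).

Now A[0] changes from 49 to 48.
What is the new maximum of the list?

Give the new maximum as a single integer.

Old max = 49 (at index 0)
Change: A[0] 49 -> 48
Changed element WAS the max -> may need rescan.
  Max of remaining elements: 33
  New max = max(48, 33) = 48

Answer: 48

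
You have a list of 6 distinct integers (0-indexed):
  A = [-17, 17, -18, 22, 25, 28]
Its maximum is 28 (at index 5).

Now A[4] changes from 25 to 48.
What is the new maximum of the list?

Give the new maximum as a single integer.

Old max = 28 (at index 5)
Change: A[4] 25 -> 48
Changed element was NOT the old max.
  New max = max(old_max, new_val) = max(28, 48) = 48

Answer: 48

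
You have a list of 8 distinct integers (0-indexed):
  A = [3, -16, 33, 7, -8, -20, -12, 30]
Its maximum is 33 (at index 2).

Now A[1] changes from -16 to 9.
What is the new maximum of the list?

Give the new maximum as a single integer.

Old max = 33 (at index 2)
Change: A[1] -16 -> 9
Changed element was NOT the old max.
  New max = max(old_max, new_val) = max(33, 9) = 33

Answer: 33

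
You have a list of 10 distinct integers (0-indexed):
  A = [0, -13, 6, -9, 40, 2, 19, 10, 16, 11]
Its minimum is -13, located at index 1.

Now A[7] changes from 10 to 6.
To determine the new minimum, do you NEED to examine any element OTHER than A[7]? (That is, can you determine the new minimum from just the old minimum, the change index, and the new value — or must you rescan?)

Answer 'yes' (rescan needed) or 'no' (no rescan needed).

Old min = -13 at index 1
Change at index 7: 10 -> 6
Index 7 was NOT the min. New min = min(-13, 6). No rescan of other elements needed.
Needs rescan: no

Answer: no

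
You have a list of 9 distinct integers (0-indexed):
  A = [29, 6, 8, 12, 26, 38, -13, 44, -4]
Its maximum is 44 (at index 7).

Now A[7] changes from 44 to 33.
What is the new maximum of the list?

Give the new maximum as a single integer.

Answer: 38

Derivation:
Old max = 44 (at index 7)
Change: A[7] 44 -> 33
Changed element WAS the max -> may need rescan.
  Max of remaining elements: 38
  New max = max(33, 38) = 38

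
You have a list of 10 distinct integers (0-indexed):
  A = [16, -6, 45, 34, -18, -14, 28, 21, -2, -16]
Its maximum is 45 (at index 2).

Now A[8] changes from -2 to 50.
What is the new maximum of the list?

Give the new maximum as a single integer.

Old max = 45 (at index 2)
Change: A[8] -2 -> 50
Changed element was NOT the old max.
  New max = max(old_max, new_val) = max(45, 50) = 50

Answer: 50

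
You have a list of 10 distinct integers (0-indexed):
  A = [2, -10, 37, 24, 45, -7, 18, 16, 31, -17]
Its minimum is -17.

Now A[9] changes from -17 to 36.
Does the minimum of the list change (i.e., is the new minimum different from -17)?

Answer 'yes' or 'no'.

Answer: yes

Derivation:
Old min = -17
Change: A[9] -17 -> 36
Changed element was the min; new min must be rechecked.
New min = -10; changed? yes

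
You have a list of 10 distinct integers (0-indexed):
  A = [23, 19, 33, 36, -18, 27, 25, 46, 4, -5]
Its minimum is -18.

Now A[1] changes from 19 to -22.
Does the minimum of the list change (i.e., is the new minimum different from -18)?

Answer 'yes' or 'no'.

Old min = -18
Change: A[1] 19 -> -22
Changed element was NOT the min; min changes only if -22 < -18.
New min = -22; changed? yes

Answer: yes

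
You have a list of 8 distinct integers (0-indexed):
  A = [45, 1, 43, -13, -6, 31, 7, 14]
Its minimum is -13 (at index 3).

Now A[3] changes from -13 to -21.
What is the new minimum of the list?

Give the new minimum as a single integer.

Answer: -21

Derivation:
Old min = -13 (at index 3)
Change: A[3] -13 -> -21
Changed element WAS the min. Need to check: is -21 still <= all others?
  Min of remaining elements: -6
  New min = min(-21, -6) = -21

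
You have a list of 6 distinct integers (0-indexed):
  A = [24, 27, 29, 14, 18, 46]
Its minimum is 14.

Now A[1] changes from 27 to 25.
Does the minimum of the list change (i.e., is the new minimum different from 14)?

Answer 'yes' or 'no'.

Old min = 14
Change: A[1] 27 -> 25
Changed element was NOT the min; min changes only if 25 < 14.
New min = 14; changed? no

Answer: no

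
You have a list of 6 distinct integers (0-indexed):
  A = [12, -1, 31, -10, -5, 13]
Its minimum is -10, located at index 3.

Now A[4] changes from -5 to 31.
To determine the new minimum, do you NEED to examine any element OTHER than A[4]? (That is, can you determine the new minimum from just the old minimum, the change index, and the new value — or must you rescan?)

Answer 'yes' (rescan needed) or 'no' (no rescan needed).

Old min = -10 at index 3
Change at index 4: -5 -> 31
Index 4 was NOT the min. New min = min(-10, 31). No rescan of other elements needed.
Needs rescan: no

Answer: no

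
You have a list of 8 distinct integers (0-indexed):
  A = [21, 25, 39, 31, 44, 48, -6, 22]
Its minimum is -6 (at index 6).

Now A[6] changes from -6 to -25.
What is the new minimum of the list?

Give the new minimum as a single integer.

Answer: -25

Derivation:
Old min = -6 (at index 6)
Change: A[6] -6 -> -25
Changed element WAS the min. Need to check: is -25 still <= all others?
  Min of remaining elements: 21
  New min = min(-25, 21) = -25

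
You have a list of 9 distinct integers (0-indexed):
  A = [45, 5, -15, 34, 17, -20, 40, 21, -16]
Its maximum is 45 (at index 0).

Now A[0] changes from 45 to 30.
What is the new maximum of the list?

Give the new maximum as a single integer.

Answer: 40

Derivation:
Old max = 45 (at index 0)
Change: A[0] 45 -> 30
Changed element WAS the max -> may need rescan.
  Max of remaining elements: 40
  New max = max(30, 40) = 40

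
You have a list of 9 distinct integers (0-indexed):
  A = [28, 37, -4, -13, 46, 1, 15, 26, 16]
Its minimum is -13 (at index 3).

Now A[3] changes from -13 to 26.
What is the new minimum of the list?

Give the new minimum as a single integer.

Old min = -13 (at index 3)
Change: A[3] -13 -> 26
Changed element WAS the min. Need to check: is 26 still <= all others?
  Min of remaining elements: -4
  New min = min(26, -4) = -4

Answer: -4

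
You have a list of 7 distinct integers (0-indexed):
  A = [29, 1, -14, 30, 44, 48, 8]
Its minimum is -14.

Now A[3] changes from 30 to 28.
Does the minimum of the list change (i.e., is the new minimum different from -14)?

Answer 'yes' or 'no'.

Old min = -14
Change: A[3] 30 -> 28
Changed element was NOT the min; min changes only if 28 < -14.
New min = -14; changed? no

Answer: no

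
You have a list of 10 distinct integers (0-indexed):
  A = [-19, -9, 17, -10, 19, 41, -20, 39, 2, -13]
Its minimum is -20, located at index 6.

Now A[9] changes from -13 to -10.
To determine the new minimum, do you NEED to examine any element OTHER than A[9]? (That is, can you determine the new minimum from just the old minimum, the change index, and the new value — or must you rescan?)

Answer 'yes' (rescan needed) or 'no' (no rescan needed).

Old min = -20 at index 6
Change at index 9: -13 -> -10
Index 9 was NOT the min. New min = min(-20, -10). No rescan of other elements needed.
Needs rescan: no

Answer: no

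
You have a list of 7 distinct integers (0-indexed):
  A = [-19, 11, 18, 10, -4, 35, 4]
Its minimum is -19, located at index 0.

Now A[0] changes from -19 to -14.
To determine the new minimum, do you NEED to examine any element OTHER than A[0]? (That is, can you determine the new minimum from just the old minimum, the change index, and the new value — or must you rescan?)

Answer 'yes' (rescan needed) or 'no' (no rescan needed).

Old min = -19 at index 0
Change at index 0: -19 -> -14
Index 0 WAS the min and new value -14 > old min -19. Must rescan other elements to find the new min.
Needs rescan: yes

Answer: yes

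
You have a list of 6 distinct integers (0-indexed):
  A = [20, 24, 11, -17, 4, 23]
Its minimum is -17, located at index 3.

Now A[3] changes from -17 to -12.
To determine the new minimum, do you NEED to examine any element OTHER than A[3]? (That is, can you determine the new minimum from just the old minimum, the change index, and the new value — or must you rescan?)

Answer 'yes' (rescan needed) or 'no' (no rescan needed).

Answer: yes

Derivation:
Old min = -17 at index 3
Change at index 3: -17 -> -12
Index 3 WAS the min and new value -12 > old min -17. Must rescan other elements to find the new min.
Needs rescan: yes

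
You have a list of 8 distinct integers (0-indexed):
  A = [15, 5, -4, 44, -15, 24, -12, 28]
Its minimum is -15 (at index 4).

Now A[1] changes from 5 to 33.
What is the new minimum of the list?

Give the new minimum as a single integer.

Old min = -15 (at index 4)
Change: A[1] 5 -> 33
Changed element was NOT the old min.
  New min = min(old_min, new_val) = min(-15, 33) = -15

Answer: -15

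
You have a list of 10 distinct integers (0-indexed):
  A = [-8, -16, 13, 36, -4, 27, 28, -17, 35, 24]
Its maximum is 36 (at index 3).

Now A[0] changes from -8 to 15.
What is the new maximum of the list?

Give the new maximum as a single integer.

Old max = 36 (at index 3)
Change: A[0] -8 -> 15
Changed element was NOT the old max.
  New max = max(old_max, new_val) = max(36, 15) = 36

Answer: 36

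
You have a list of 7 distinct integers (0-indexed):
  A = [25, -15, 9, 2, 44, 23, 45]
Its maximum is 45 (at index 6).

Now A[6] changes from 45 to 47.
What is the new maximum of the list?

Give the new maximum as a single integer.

Answer: 47

Derivation:
Old max = 45 (at index 6)
Change: A[6] 45 -> 47
Changed element WAS the max -> may need rescan.
  Max of remaining elements: 44
  New max = max(47, 44) = 47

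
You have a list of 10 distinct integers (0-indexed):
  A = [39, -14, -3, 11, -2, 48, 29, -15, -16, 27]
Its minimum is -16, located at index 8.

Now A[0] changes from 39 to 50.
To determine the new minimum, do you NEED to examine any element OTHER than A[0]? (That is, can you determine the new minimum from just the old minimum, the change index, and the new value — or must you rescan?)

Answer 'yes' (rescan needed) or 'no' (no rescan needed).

Answer: no

Derivation:
Old min = -16 at index 8
Change at index 0: 39 -> 50
Index 0 was NOT the min. New min = min(-16, 50). No rescan of other elements needed.
Needs rescan: no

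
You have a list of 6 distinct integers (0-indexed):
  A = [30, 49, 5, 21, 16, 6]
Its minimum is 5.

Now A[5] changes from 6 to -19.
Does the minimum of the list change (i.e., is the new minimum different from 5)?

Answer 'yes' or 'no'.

Answer: yes

Derivation:
Old min = 5
Change: A[5] 6 -> -19
Changed element was NOT the min; min changes only if -19 < 5.
New min = -19; changed? yes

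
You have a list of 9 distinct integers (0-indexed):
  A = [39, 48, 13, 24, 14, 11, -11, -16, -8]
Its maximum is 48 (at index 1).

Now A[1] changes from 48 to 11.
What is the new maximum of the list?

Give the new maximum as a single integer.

Answer: 39

Derivation:
Old max = 48 (at index 1)
Change: A[1] 48 -> 11
Changed element WAS the max -> may need rescan.
  Max of remaining elements: 39
  New max = max(11, 39) = 39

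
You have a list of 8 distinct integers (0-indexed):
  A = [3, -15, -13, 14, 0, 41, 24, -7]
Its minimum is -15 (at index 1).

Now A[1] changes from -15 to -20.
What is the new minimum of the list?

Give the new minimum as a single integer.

Old min = -15 (at index 1)
Change: A[1] -15 -> -20
Changed element WAS the min. Need to check: is -20 still <= all others?
  Min of remaining elements: -13
  New min = min(-20, -13) = -20

Answer: -20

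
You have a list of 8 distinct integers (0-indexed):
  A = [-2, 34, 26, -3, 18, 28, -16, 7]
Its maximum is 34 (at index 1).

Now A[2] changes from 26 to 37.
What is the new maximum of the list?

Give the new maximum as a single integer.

Old max = 34 (at index 1)
Change: A[2] 26 -> 37
Changed element was NOT the old max.
  New max = max(old_max, new_val) = max(34, 37) = 37

Answer: 37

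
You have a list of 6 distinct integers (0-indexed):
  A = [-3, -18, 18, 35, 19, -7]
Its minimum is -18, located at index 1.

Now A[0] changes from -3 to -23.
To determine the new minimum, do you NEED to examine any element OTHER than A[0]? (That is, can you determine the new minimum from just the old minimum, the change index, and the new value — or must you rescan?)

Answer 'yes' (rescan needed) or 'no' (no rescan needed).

Old min = -18 at index 1
Change at index 0: -3 -> -23
Index 0 was NOT the min. New min = min(-18, -23). No rescan of other elements needed.
Needs rescan: no

Answer: no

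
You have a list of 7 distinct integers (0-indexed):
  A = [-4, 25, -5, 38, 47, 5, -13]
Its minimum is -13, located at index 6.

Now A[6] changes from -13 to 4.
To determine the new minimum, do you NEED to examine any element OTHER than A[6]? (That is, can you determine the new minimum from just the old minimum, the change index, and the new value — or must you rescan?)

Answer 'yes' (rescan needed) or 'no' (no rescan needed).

Old min = -13 at index 6
Change at index 6: -13 -> 4
Index 6 WAS the min and new value 4 > old min -13. Must rescan other elements to find the new min.
Needs rescan: yes

Answer: yes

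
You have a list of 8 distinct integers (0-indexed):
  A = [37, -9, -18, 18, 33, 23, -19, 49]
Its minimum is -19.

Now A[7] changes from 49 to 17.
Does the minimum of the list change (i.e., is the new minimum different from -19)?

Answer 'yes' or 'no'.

Old min = -19
Change: A[7] 49 -> 17
Changed element was NOT the min; min changes only if 17 < -19.
New min = -19; changed? no

Answer: no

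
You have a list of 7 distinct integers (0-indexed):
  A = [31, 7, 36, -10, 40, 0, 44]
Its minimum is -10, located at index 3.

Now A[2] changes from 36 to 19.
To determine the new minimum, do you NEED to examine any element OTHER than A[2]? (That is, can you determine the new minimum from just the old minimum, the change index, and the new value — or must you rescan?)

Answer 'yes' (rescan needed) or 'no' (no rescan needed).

Answer: no

Derivation:
Old min = -10 at index 3
Change at index 2: 36 -> 19
Index 2 was NOT the min. New min = min(-10, 19). No rescan of other elements needed.
Needs rescan: no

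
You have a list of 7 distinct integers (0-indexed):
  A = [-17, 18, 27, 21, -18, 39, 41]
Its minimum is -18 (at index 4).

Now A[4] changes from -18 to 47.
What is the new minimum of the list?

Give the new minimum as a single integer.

Old min = -18 (at index 4)
Change: A[4] -18 -> 47
Changed element WAS the min. Need to check: is 47 still <= all others?
  Min of remaining elements: -17
  New min = min(47, -17) = -17

Answer: -17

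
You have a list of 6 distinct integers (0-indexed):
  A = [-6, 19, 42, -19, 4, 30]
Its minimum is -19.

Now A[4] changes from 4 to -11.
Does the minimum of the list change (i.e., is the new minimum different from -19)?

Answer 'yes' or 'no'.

Answer: no

Derivation:
Old min = -19
Change: A[4] 4 -> -11
Changed element was NOT the min; min changes only if -11 < -19.
New min = -19; changed? no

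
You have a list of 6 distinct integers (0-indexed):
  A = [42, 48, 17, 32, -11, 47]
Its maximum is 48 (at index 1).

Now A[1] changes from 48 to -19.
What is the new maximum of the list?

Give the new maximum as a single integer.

Old max = 48 (at index 1)
Change: A[1] 48 -> -19
Changed element WAS the max -> may need rescan.
  Max of remaining elements: 47
  New max = max(-19, 47) = 47

Answer: 47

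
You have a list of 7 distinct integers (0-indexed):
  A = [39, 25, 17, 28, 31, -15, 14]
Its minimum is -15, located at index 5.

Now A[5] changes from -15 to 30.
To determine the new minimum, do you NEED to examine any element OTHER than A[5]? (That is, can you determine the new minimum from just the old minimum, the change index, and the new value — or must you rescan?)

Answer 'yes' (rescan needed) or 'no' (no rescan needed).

Answer: yes

Derivation:
Old min = -15 at index 5
Change at index 5: -15 -> 30
Index 5 WAS the min and new value 30 > old min -15. Must rescan other elements to find the new min.
Needs rescan: yes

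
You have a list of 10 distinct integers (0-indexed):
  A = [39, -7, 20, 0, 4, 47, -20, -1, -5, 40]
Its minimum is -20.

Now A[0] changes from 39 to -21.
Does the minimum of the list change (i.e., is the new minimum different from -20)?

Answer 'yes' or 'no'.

Old min = -20
Change: A[0] 39 -> -21
Changed element was NOT the min; min changes only if -21 < -20.
New min = -21; changed? yes

Answer: yes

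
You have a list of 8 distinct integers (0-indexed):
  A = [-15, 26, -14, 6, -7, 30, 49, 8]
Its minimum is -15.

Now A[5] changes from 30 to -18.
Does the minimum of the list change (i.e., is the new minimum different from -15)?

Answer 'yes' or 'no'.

Old min = -15
Change: A[5] 30 -> -18
Changed element was NOT the min; min changes only if -18 < -15.
New min = -18; changed? yes

Answer: yes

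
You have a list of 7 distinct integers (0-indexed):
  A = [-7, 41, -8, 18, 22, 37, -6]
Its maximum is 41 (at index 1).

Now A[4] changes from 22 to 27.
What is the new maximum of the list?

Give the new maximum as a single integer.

Old max = 41 (at index 1)
Change: A[4] 22 -> 27
Changed element was NOT the old max.
  New max = max(old_max, new_val) = max(41, 27) = 41

Answer: 41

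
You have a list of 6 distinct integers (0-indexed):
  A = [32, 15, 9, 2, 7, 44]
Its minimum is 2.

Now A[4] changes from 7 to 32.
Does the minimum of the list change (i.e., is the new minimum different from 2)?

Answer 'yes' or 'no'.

Old min = 2
Change: A[4] 7 -> 32
Changed element was NOT the min; min changes only if 32 < 2.
New min = 2; changed? no

Answer: no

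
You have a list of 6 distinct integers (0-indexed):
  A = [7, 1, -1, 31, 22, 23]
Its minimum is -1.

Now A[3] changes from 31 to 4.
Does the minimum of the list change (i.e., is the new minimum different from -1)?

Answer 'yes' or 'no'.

Answer: no

Derivation:
Old min = -1
Change: A[3] 31 -> 4
Changed element was NOT the min; min changes only if 4 < -1.
New min = -1; changed? no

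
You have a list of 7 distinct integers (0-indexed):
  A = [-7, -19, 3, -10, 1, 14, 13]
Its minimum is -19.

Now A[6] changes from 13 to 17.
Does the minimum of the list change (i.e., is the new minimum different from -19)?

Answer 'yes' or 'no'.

Answer: no

Derivation:
Old min = -19
Change: A[6] 13 -> 17
Changed element was NOT the min; min changes only if 17 < -19.
New min = -19; changed? no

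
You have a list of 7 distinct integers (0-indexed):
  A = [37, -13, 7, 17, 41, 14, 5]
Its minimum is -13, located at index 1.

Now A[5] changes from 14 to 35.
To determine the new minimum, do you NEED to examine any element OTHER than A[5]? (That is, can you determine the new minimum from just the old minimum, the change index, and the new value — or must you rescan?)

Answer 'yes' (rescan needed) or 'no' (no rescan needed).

Answer: no

Derivation:
Old min = -13 at index 1
Change at index 5: 14 -> 35
Index 5 was NOT the min. New min = min(-13, 35). No rescan of other elements needed.
Needs rescan: no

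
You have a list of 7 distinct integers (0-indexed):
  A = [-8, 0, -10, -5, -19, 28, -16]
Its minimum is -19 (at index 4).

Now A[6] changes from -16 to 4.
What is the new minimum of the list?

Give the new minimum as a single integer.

Answer: -19

Derivation:
Old min = -19 (at index 4)
Change: A[6] -16 -> 4
Changed element was NOT the old min.
  New min = min(old_min, new_val) = min(-19, 4) = -19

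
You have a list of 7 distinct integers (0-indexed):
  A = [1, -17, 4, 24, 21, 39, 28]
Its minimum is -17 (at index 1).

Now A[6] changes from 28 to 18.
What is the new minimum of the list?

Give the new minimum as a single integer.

Old min = -17 (at index 1)
Change: A[6] 28 -> 18
Changed element was NOT the old min.
  New min = min(old_min, new_val) = min(-17, 18) = -17

Answer: -17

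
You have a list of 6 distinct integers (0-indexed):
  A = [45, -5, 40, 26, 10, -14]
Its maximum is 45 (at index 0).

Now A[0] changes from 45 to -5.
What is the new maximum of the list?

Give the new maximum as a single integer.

Old max = 45 (at index 0)
Change: A[0] 45 -> -5
Changed element WAS the max -> may need rescan.
  Max of remaining elements: 40
  New max = max(-5, 40) = 40

Answer: 40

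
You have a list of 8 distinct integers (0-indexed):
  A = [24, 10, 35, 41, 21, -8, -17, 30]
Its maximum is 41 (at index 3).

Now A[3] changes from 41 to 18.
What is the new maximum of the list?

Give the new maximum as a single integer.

Answer: 35

Derivation:
Old max = 41 (at index 3)
Change: A[3] 41 -> 18
Changed element WAS the max -> may need rescan.
  Max of remaining elements: 35
  New max = max(18, 35) = 35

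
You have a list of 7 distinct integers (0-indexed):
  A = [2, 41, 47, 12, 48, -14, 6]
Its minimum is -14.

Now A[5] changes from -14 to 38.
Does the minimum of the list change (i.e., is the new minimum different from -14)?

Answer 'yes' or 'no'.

Old min = -14
Change: A[5] -14 -> 38
Changed element was the min; new min must be rechecked.
New min = 2; changed? yes

Answer: yes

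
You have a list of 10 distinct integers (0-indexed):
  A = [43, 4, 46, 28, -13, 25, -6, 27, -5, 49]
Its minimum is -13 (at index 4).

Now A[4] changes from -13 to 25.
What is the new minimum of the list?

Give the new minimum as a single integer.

Answer: -6

Derivation:
Old min = -13 (at index 4)
Change: A[4] -13 -> 25
Changed element WAS the min. Need to check: is 25 still <= all others?
  Min of remaining elements: -6
  New min = min(25, -6) = -6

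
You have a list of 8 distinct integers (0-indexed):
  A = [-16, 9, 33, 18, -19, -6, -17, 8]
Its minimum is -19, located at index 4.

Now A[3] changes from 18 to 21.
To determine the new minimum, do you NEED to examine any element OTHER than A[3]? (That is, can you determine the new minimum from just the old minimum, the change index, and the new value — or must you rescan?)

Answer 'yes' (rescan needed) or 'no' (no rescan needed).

Answer: no

Derivation:
Old min = -19 at index 4
Change at index 3: 18 -> 21
Index 3 was NOT the min. New min = min(-19, 21). No rescan of other elements needed.
Needs rescan: no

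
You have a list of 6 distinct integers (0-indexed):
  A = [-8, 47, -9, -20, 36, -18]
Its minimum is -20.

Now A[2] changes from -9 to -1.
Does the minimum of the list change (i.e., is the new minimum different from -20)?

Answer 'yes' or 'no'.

Answer: no

Derivation:
Old min = -20
Change: A[2] -9 -> -1
Changed element was NOT the min; min changes only if -1 < -20.
New min = -20; changed? no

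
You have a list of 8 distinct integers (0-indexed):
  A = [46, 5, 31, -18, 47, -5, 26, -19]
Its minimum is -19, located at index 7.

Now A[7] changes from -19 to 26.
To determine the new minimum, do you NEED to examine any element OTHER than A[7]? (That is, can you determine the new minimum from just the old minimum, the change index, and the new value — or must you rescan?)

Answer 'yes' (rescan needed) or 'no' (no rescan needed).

Answer: yes

Derivation:
Old min = -19 at index 7
Change at index 7: -19 -> 26
Index 7 WAS the min and new value 26 > old min -19. Must rescan other elements to find the new min.
Needs rescan: yes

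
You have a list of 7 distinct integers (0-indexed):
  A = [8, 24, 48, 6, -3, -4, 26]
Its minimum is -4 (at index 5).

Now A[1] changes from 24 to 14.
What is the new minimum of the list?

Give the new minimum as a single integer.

Answer: -4

Derivation:
Old min = -4 (at index 5)
Change: A[1] 24 -> 14
Changed element was NOT the old min.
  New min = min(old_min, new_val) = min(-4, 14) = -4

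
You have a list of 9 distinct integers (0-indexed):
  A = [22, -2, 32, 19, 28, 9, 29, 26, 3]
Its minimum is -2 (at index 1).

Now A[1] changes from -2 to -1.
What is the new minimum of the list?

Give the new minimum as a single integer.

Old min = -2 (at index 1)
Change: A[1] -2 -> -1
Changed element WAS the min. Need to check: is -1 still <= all others?
  Min of remaining elements: 3
  New min = min(-1, 3) = -1

Answer: -1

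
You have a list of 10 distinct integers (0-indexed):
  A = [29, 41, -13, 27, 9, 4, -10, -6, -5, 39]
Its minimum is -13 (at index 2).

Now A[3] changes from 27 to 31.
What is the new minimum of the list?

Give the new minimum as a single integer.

Answer: -13

Derivation:
Old min = -13 (at index 2)
Change: A[3] 27 -> 31
Changed element was NOT the old min.
  New min = min(old_min, new_val) = min(-13, 31) = -13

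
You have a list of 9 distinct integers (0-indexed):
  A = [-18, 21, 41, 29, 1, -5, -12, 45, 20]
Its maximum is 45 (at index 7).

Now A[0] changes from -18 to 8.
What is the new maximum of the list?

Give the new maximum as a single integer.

Old max = 45 (at index 7)
Change: A[0] -18 -> 8
Changed element was NOT the old max.
  New max = max(old_max, new_val) = max(45, 8) = 45

Answer: 45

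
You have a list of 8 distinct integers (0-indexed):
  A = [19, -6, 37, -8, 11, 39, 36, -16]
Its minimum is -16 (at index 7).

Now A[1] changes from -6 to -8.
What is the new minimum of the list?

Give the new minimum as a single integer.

Old min = -16 (at index 7)
Change: A[1] -6 -> -8
Changed element was NOT the old min.
  New min = min(old_min, new_val) = min(-16, -8) = -16

Answer: -16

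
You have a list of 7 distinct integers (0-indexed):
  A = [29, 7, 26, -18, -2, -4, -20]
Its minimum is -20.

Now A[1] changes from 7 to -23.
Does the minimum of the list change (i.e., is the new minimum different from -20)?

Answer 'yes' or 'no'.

Answer: yes

Derivation:
Old min = -20
Change: A[1] 7 -> -23
Changed element was NOT the min; min changes only if -23 < -20.
New min = -23; changed? yes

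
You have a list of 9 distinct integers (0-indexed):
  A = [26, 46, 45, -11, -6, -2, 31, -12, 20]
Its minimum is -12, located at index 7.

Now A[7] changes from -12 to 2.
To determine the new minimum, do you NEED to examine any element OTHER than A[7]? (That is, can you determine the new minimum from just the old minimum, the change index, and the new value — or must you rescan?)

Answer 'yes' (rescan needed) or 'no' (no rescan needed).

Answer: yes

Derivation:
Old min = -12 at index 7
Change at index 7: -12 -> 2
Index 7 WAS the min and new value 2 > old min -12. Must rescan other elements to find the new min.
Needs rescan: yes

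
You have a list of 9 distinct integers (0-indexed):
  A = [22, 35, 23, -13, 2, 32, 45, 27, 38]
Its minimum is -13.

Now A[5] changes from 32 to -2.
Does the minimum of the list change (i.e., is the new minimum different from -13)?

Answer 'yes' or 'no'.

Answer: no

Derivation:
Old min = -13
Change: A[5] 32 -> -2
Changed element was NOT the min; min changes only if -2 < -13.
New min = -13; changed? no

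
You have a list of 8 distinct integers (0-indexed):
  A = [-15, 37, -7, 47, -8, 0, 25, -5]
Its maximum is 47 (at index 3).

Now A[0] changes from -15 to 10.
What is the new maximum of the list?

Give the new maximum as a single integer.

Old max = 47 (at index 3)
Change: A[0] -15 -> 10
Changed element was NOT the old max.
  New max = max(old_max, new_val) = max(47, 10) = 47

Answer: 47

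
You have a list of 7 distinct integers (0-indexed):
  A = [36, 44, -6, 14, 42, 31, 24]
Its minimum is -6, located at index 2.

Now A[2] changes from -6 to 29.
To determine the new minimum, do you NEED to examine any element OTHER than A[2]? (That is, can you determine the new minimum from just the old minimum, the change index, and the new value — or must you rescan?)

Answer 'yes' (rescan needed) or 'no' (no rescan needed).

Old min = -6 at index 2
Change at index 2: -6 -> 29
Index 2 WAS the min and new value 29 > old min -6. Must rescan other elements to find the new min.
Needs rescan: yes

Answer: yes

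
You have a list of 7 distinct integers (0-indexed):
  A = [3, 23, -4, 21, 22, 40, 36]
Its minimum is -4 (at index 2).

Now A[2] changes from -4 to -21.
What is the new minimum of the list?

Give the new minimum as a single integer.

Old min = -4 (at index 2)
Change: A[2] -4 -> -21
Changed element WAS the min. Need to check: is -21 still <= all others?
  Min of remaining elements: 3
  New min = min(-21, 3) = -21

Answer: -21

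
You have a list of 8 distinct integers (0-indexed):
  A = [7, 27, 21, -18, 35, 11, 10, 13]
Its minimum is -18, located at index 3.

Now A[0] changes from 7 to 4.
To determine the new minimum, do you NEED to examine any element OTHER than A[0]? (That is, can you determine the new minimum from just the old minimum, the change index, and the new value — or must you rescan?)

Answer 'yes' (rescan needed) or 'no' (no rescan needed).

Old min = -18 at index 3
Change at index 0: 7 -> 4
Index 0 was NOT the min. New min = min(-18, 4). No rescan of other elements needed.
Needs rescan: no

Answer: no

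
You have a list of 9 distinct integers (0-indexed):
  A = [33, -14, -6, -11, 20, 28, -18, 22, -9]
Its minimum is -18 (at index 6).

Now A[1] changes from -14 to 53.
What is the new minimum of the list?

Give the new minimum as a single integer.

Old min = -18 (at index 6)
Change: A[1] -14 -> 53
Changed element was NOT the old min.
  New min = min(old_min, new_val) = min(-18, 53) = -18

Answer: -18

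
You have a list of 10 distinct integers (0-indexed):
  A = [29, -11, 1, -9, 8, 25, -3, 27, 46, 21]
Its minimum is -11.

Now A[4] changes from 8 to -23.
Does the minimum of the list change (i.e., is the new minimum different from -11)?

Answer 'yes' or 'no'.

Answer: yes

Derivation:
Old min = -11
Change: A[4] 8 -> -23
Changed element was NOT the min; min changes only if -23 < -11.
New min = -23; changed? yes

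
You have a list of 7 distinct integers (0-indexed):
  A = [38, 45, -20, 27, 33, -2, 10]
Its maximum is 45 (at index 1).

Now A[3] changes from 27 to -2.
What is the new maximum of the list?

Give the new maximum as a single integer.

Answer: 45

Derivation:
Old max = 45 (at index 1)
Change: A[3] 27 -> -2
Changed element was NOT the old max.
  New max = max(old_max, new_val) = max(45, -2) = 45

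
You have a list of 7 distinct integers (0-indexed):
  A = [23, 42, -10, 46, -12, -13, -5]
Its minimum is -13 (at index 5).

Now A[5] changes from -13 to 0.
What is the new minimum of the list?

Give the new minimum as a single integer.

Old min = -13 (at index 5)
Change: A[5] -13 -> 0
Changed element WAS the min. Need to check: is 0 still <= all others?
  Min of remaining elements: -12
  New min = min(0, -12) = -12

Answer: -12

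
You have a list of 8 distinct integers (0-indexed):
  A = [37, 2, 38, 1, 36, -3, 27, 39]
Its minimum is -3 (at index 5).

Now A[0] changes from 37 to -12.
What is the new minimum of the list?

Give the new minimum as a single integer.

Answer: -12

Derivation:
Old min = -3 (at index 5)
Change: A[0] 37 -> -12
Changed element was NOT the old min.
  New min = min(old_min, new_val) = min(-3, -12) = -12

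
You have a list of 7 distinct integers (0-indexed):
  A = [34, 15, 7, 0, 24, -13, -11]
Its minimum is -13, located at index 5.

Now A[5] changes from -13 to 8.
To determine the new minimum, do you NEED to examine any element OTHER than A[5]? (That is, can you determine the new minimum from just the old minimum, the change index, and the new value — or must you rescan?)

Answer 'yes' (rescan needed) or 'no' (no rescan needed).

Old min = -13 at index 5
Change at index 5: -13 -> 8
Index 5 WAS the min and new value 8 > old min -13. Must rescan other elements to find the new min.
Needs rescan: yes

Answer: yes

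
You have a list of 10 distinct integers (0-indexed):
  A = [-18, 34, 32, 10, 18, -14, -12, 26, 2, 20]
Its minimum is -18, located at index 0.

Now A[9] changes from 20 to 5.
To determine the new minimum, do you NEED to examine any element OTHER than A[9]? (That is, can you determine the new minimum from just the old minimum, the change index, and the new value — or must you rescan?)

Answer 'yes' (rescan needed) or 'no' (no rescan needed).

Answer: no

Derivation:
Old min = -18 at index 0
Change at index 9: 20 -> 5
Index 9 was NOT the min. New min = min(-18, 5). No rescan of other elements needed.
Needs rescan: no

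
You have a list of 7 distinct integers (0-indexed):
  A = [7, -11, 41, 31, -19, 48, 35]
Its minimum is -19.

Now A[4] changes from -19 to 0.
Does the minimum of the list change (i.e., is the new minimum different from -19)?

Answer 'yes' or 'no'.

Old min = -19
Change: A[4] -19 -> 0
Changed element was the min; new min must be rechecked.
New min = -11; changed? yes

Answer: yes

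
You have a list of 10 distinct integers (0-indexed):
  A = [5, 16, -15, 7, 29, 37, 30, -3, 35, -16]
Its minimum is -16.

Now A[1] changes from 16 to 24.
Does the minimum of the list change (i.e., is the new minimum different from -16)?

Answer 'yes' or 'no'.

Answer: no

Derivation:
Old min = -16
Change: A[1] 16 -> 24
Changed element was NOT the min; min changes only if 24 < -16.
New min = -16; changed? no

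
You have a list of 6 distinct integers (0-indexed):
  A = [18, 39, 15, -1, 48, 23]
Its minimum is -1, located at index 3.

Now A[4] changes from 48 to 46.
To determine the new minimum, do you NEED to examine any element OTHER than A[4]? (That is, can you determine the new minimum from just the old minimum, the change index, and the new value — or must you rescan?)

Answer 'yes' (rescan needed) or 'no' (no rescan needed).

Answer: no

Derivation:
Old min = -1 at index 3
Change at index 4: 48 -> 46
Index 4 was NOT the min. New min = min(-1, 46). No rescan of other elements needed.
Needs rescan: no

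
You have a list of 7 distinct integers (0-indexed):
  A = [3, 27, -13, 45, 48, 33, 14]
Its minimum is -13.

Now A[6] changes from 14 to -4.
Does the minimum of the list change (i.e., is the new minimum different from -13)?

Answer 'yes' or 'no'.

Answer: no

Derivation:
Old min = -13
Change: A[6] 14 -> -4
Changed element was NOT the min; min changes only if -4 < -13.
New min = -13; changed? no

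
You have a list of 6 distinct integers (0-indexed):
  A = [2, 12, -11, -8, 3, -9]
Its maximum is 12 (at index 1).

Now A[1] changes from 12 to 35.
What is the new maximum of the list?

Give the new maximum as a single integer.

Answer: 35

Derivation:
Old max = 12 (at index 1)
Change: A[1] 12 -> 35
Changed element WAS the max -> may need rescan.
  Max of remaining elements: 3
  New max = max(35, 3) = 35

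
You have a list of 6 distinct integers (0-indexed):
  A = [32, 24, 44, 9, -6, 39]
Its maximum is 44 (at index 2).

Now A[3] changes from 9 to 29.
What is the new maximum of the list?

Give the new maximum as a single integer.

Old max = 44 (at index 2)
Change: A[3] 9 -> 29
Changed element was NOT the old max.
  New max = max(old_max, new_val) = max(44, 29) = 44

Answer: 44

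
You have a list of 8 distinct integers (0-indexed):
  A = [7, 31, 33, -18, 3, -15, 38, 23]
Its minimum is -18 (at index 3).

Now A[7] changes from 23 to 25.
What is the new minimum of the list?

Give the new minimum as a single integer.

Answer: -18

Derivation:
Old min = -18 (at index 3)
Change: A[7] 23 -> 25
Changed element was NOT the old min.
  New min = min(old_min, new_val) = min(-18, 25) = -18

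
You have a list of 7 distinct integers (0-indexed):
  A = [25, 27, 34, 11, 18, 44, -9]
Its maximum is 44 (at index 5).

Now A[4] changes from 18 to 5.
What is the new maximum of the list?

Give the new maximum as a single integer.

Answer: 44

Derivation:
Old max = 44 (at index 5)
Change: A[4] 18 -> 5
Changed element was NOT the old max.
  New max = max(old_max, new_val) = max(44, 5) = 44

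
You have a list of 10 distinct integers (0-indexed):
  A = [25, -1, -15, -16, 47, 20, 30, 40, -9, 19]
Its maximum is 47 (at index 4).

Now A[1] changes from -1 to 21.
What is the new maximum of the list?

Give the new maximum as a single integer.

Answer: 47

Derivation:
Old max = 47 (at index 4)
Change: A[1] -1 -> 21
Changed element was NOT the old max.
  New max = max(old_max, new_val) = max(47, 21) = 47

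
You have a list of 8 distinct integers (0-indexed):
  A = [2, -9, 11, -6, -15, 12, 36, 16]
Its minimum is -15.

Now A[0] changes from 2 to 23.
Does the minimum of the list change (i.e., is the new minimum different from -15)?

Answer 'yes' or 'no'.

Old min = -15
Change: A[0] 2 -> 23
Changed element was NOT the min; min changes only if 23 < -15.
New min = -15; changed? no

Answer: no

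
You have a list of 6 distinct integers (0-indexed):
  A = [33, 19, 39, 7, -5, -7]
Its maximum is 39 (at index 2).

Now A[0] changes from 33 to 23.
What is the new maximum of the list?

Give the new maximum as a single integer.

Answer: 39

Derivation:
Old max = 39 (at index 2)
Change: A[0] 33 -> 23
Changed element was NOT the old max.
  New max = max(old_max, new_val) = max(39, 23) = 39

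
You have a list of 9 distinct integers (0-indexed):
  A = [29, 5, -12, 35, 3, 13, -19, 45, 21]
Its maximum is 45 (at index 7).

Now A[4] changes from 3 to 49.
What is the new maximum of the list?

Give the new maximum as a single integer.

Answer: 49

Derivation:
Old max = 45 (at index 7)
Change: A[4] 3 -> 49
Changed element was NOT the old max.
  New max = max(old_max, new_val) = max(45, 49) = 49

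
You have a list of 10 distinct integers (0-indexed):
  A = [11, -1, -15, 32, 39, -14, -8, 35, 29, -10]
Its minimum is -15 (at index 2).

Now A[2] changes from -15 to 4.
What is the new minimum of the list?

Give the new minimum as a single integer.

Old min = -15 (at index 2)
Change: A[2] -15 -> 4
Changed element WAS the min. Need to check: is 4 still <= all others?
  Min of remaining elements: -14
  New min = min(4, -14) = -14

Answer: -14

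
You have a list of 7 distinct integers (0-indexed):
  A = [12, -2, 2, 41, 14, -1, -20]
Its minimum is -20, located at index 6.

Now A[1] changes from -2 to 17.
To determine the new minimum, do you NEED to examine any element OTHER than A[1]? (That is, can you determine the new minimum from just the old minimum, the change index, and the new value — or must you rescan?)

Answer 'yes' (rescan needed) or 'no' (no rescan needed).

Answer: no

Derivation:
Old min = -20 at index 6
Change at index 1: -2 -> 17
Index 1 was NOT the min. New min = min(-20, 17). No rescan of other elements needed.
Needs rescan: no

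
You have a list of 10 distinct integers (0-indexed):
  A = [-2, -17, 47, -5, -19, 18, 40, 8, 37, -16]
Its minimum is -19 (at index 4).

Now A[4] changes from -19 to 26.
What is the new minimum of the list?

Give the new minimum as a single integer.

Old min = -19 (at index 4)
Change: A[4] -19 -> 26
Changed element WAS the min. Need to check: is 26 still <= all others?
  Min of remaining elements: -17
  New min = min(26, -17) = -17

Answer: -17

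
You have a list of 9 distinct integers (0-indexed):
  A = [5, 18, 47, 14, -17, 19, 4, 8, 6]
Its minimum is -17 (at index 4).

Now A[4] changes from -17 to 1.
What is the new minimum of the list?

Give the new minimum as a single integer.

Old min = -17 (at index 4)
Change: A[4] -17 -> 1
Changed element WAS the min. Need to check: is 1 still <= all others?
  Min of remaining elements: 4
  New min = min(1, 4) = 1

Answer: 1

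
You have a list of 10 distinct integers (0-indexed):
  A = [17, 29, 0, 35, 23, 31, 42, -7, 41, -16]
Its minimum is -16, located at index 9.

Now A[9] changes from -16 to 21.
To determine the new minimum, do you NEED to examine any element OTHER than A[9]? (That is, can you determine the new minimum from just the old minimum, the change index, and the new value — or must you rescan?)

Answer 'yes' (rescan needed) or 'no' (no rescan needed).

Old min = -16 at index 9
Change at index 9: -16 -> 21
Index 9 WAS the min and new value 21 > old min -16. Must rescan other elements to find the new min.
Needs rescan: yes

Answer: yes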